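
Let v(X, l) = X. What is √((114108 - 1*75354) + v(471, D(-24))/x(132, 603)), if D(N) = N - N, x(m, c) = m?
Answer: √18758663/22 ≈ 196.87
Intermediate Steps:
D(N) = 0
√((114108 - 1*75354) + v(471, D(-24))/x(132, 603)) = √((114108 - 1*75354) + 471/132) = √((114108 - 75354) + 471*(1/132)) = √(38754 + 157/44) = √(1705333/44) = √18758663/22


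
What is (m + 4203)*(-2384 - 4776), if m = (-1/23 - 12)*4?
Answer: -684216760/23 ≈ -2.9749e+7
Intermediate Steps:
m = -1108/23 (m = (-1*1/23 - 12)*4 = (-1/23 - 12)*4 = -277/23*4 = -1108/23 ≈ -48.174)
(m + 4203)*(-2384 - 4776) = (-1108/23 + 4203)*(-2384 - 4776) = (95561/23)*(-7160) = -684216760/23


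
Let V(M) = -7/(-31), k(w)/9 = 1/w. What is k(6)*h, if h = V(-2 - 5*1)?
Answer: 21/62 ≈ 0.33871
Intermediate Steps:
k(w) = 9/w
V(M) = 7/31 (V(M) = -7*(-1/31) = 7/31)
h = 7/31 ≈ 0.22581
k(6)*h = (9/6)*(7/31) = (9*(1/6))*(7/31) = (3/2)*(7/31) = 21/62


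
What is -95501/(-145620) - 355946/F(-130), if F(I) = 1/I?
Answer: 6738271443101/145620 ≈ 4.6273e+7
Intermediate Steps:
-95501/(-145620) - 355946/F(-130) = -95501/(-145620) - 355946/(1/(-130)) = -95501*(-1/145620) - 355946/(-1/130) = 95501/145620 - 355946*(-130) = 95501/145620 + 46272980 = 6738271443101/145620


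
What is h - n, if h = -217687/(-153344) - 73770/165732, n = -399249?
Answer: 845545164070933/2117833984 ≈ 3.9925e+5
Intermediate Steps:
h = 2063792917/2117833984 (h = -217687*(-1/153344) - 73770*1/165732 = 217687/153344 - 12295/27622 = 2063792917/2117833984 ≈ 0.97448)
h - n = 2063792917/2117833984 - 1*(-399249) = 2063792917/2117833984 + 399249 = 845545164070933/2117833984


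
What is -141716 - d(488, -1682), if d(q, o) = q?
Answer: -142204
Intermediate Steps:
-141716 - d(488, -1682) = -141716 - 1*488 = -141716 - 488 = -142204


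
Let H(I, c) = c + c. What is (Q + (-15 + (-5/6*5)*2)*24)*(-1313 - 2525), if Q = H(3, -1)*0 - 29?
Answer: 2260582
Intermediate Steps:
H(I, c) = 2*c
Q = -29 (Q = (2*(-1))*0 - 29 = -2*0 - 29 = 0 - 29 = -29)
(Q + (-15 + (-5/6*5)*2)*24)*(-1313 - 2525) = (-29 + (-15 + (-5/6*5)*2)*24)*(-1313 - 2525) = (-29 + (-15 + (-5*1/6*5)*2)*24)*(-3838) = (-29 + (-15 - 5/6*5*2)*24)*(-3838) = (-29 + (-15 - 25/6*2)*24)*(-3838) = (-29 + (-15 - 25/3)*24)*(-3838) = (-29 - 70/3*24)*(-3838) = (-29 - 560)*(-3838) = -589*(-3838) = 2260582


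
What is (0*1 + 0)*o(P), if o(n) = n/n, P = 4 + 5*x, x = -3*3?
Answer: 0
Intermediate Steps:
x = -9
P = -41 (P = 4 + 5*(-9) = 4 - 45 = -41)
o(n) = 1
(0*1 + 0)*o(P) = (0*1 + 0)*1 = (0 + 0)*1 = 0*1 = 0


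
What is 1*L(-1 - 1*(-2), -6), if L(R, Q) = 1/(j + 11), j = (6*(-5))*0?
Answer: 1/11 ≈ 0.090909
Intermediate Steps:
j = 0 (j = -30*0 = 0)
L(R, Q) = 1/11 (L(R, Q) = 1/(0 + 11) = 1/11)
1*L(-1 - 1*(-2), -6) = 1*(1/11) = 1/11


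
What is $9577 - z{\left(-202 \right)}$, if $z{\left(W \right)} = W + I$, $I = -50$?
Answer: $9829$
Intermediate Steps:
$z{\left(W \right)} = -50 + W$ ($z{\left(W \right)} = W - 50 = -50 + W$)
$9577 - z{\left(-202 \right)} = 9577 - \left(-50 - 202\right) = 9577 - -252 = 9577 + 252 = 9829$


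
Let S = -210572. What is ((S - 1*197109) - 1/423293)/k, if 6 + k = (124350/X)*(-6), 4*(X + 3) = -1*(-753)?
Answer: 1639400878573/16219969101 ≈ 101.07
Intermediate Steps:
X = 741/4 (X = -3 + (-1*(-753))/4 = -3 + (¼)*753 = -3 + 753/4 = 741/4 ≈ 185.25)
k = -996282/247 (k = -6 + (124350/(741/4))*(-6) = -6 + (124350*(4/741))*(-6) = -6 + (165800/247)*(-6) = -6 - 994800/247 = -996282/247 ≈ -4033.5)
((S - 1*197109) - 1/423293)/k = ((-210572 - 1*197109) - 1/423293)/(-996282/247) = ((-210572 - 197109) - 1*1/423293)*(-247/996282) = (-407681 - 1/423293)*(-247/996282) = -172568513534/423293*(-247/996282) = 1639400878573/16219969101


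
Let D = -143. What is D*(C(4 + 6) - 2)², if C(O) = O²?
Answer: -1373372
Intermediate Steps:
D*(C(4 + 6) - 2)² = -143*((4 + 6)² - 2)² = -143*(10² - 2)² = -143*(100 - 2)² = -143*98² = -143*9604 = -1373372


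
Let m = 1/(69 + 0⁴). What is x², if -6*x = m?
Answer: 1/171396 ≈ 5.8344e-6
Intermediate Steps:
m = 1/69 (m = 1/(69 + 0) = 1/69 ≈ 0.014493)
x = -1/414 (x = -⅙*1/69 = -1/414 ≈ -0.0024155)
x² = (-1/414)² = 1/171396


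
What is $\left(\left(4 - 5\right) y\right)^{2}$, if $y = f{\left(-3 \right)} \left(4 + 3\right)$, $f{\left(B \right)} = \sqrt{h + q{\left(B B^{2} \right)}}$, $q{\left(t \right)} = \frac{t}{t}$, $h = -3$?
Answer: $-98$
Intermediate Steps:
$q{\left(t \right)} = 1$
$f{\left(B \right)} = i \sqrt{2}$ ($f{\left(B \right)} = \sqrt{-3 + 1} = \sqrt{-2} = i \sqrt{2}$)
$y = 7 i \sqrt{2}$ ($y = i \sqrt{2} \left(4 + 3\right) = i \sqrt{2} \cdot 7 = 7 i \sqrt{2} \approx 9.8995 i$)
$\left(\left(4 - 5\right) y\right)^{2} = \left(\left(4 - 5\right) 7 i \sqrt{2}\right)^{2} = \left(- 7 i \sqrt{2}\right)^{2} = -98$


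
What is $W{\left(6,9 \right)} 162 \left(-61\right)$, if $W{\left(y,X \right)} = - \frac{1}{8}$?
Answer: $\frac{4941}{4} \approx 1235.3$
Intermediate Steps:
$W{\left(y,X \right)} = - \frac{1}{8}$ ($W{\left(y,X \right)} = \left(-1\right) \frac{1}{8} = - \frac{1}{8}$)
$W{\left(6,9 \right)} 162 \left(-61\right) = \left(- \frac{1}{8}\right) 162 \left(-61\right) = \left(- \frac{81}{4}\right) \left(-61\right) = \frac{4941}{4}$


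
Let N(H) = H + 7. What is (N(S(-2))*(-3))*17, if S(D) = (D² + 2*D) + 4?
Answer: -561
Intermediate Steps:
S(D) = 4 + D² + 2*D
N(H) = 7 + H
(N(S(-2))*(-3))*17 = ((7 + (4 + (-2)² + 2*(-2)))*(-3))*17 = ((7 + (4 + 4 - 4))*(-3))*17 = ((7 + 4)*(-3))*17 = (11*(-3))*17 = -33*17 = -561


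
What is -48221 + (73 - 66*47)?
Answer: -51250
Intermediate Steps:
-48221 + (73 - 66*47) = -48221 + (73 - 3102) = -48221 - 3029 = -51250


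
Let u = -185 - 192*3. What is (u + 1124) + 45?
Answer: 408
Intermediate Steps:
u = -761 (u = -185 - 1*576 = -185 - 576 = -761)
(u + 1124) + 45 = (-761 + 1124) + 45 = 363 + 45 = 408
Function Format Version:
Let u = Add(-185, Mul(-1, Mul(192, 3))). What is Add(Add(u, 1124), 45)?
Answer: 408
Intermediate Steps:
u = -761 (u = Add(-185, Mul(-1, 576)) = Add(-185, -576) = -761)
Add(Add(u, 1124), 45) = Add(Add(-761, 1124), 45) = Add(363, 45) = 408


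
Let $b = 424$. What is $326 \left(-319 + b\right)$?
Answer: $34230$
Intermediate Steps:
$326 \left(-319 + b\right) = 326 \left(-319 + 424\right) = 326 \cdot 105 = 34230$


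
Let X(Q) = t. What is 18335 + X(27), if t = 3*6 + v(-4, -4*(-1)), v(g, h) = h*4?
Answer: 18369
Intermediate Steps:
v(g, h) = 4*h
t = 34 (t = 3*6 + 4*(-4*(-1)) = 18 + 4*4 = 18 + 16 = 34)
X(Q) = 34
18335 + X(27) = 18335 + 34 = 18369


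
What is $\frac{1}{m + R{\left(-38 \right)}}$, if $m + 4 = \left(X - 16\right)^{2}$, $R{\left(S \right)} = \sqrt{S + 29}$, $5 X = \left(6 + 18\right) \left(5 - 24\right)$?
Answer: $\frac{2393300}{27493849347} - \frac{625 i}{27493849347} \approx 8.7049 \cdot 10^{-5} - 2.2732 \cdot 10^{-8} i$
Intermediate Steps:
$X = - \frac{456}{5}$ ($X = \frac{\left(6 + 18\right) \left(5 - 24\right)}{5} = \frac{24 \left(-19\right)}{5} = \frac{1}{5} \left(-456\right) = - \frac{456}{5} \approx -91.2$)
$R{\left(S \right)} = \sqrt{29 + S}$
$m = \frac{287196}{25}$ ($m = -4 + \left(- \frac{456}{5} - 16\right)^{2} = -4 + \left(- \frac{536}{5}\right)^{2} = -4 + \frac{287296}{25} = \frac{287196}{25} \approx 11488.0$)
$\frac{1}{m + R{\left(-38 \right)}} = \frac{1}{\frac{287196}{25} + \sqrt{29 - 38}} = \frac{1}{\frac{287196}{25} + \sqrt{-9}} = \frac{1}{\frac{287196}{25} + 3 i} = \frac{625 \left(\frac{287196}{25} - 3 i\right)}{82481548041}$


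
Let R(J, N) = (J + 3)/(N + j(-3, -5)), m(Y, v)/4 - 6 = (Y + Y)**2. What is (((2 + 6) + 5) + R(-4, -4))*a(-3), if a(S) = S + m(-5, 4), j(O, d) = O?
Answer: 38732/7 ≈ 5533.1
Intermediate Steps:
m(Y, v) = 24 + 16*Y**2 (m(Y, v) = 24 + 4*(Y + Y)**2 = 24 + 4*(2*Y)**2 = 24 + 4*(4*Y**2) = 24 + 16*Y**2)
R(J, N) = (3 + J)/(-3 + N) (R(J, N) = (J + 3)/(N - 3) = (3 + J)/(-3 + N))
a(S) = 424 + S (a(S) = S + (24 + 16*(-5)**2) = S + (24 + 16*25) = S + (24 + 400) = S + 424 = 424 + S)
(((2 + 6) + 5) + R(-4, -4))*a(-3) = (((2 + 6) + 5) + (3 - 4)/(-3 - 4))*(424 - 3) = ((8 + 5) - 1/(-7))*421 = (13 - 1/7*(-1))*421 = (13 + 1/7)*421 = (92/7)*421 = 38732/7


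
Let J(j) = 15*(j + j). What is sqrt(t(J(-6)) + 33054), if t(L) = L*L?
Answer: sqrt(65454) ≈ 255.84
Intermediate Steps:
J(j) = 30*j (J(j) = 15*(2*j) = 30*j)
t(L) = L**2
sqrt(t(J(-6)) + 33054) = sqrt((30*(-6))**2 + 33054) = sqrt((-180)**2 + 33054) = sqrt(32400 + 33054) = sqrt(65454)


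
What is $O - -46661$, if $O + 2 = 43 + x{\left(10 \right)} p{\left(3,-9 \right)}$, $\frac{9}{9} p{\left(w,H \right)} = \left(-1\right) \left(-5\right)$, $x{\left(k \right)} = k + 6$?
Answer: $46782$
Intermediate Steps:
$x{\left(k \right)} = 6 + k$
$p{\left(w,H \right)} = 5$ ($p{\left(w,H \right)} = \left(-1\right) \left(-5\right) = 5$)
$O = 121$ ($O = -2 + \left(43 + \left(6 + 10\right) 5\right) = -2 + \left(43 + 16 \cdot 5\right) = -2 + \left(43 + 80\right) = -2 + 123 = 121$)
$O - -46661 = 121 - -46661 = 121 + 46661 = 46782$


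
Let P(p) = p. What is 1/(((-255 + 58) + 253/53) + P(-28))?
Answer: -53/11672 ≈ -0.0045408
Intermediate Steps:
1/(((-255 + 58) + 253/53) + P(-28)) = 1/(((-255 + 58) + 253/53) - 28) = 1/((-197 + 253*(1/53)) - 28) = 1/((-197 + 253/53) - 28) = 1/(-10188/53 - 28) = 1/(-11672/53) = -53/11672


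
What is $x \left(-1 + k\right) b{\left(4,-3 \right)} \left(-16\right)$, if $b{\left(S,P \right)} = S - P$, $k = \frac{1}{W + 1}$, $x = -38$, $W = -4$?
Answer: $- \frac{17024}{3} \approx -5674.7$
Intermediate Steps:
$k = - \frac{1}{3}$ ($k = \frac{1}{-4 + 1} = \frac{1}{-3} = - \frac{1}{3} \approx -0.33333$)
$x \left(-1 + k\right) b{\left(4,-3 \right)} \left(-16\right) = - 38 \left(-1 - \frac{1}{3}\right) \left(4 - -3\right) \left(-16\right) = - 38 \left(- \frac{4 \left(4 + 3\right)}{3}\right) \left(-16\right) = - 38 \left(\left(- \frac{4}{3}\right) 7\right) \left(-16\right) = \left(-38\right) \left(- \frac{28}{3}\right) \left(-16\right) = \frac{1064}{3} \left(-16\right) = - \frac{17024}{3}$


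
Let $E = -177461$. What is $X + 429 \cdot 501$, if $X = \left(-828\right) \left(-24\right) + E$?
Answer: $57340$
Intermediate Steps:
$X = -157589$ ($X = \left(-828\right) \left(-24\right) - 177461 = 19872 - 177461 = -157589$)
$X + 429 \cdot 501 = -157589 + 429 \cdot 501 = -157589 + 214929 = 57340$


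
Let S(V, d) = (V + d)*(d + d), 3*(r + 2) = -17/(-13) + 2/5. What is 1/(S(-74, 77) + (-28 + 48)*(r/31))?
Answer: 13/5994 ≈ 0.0021688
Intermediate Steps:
r = -93/65 (r = -2 + (-17/(-13) + 2/5)/3 = -2 + (-17*(-1/13) + 2*(⅕))/3 = -2 + (17/13 + ⅖)/3 = -2 + (⅓)*(111/65) = -2 + 37/65 = -93/65 ≈ -1.4308)
S(V, d) = 2*d*(V + d) (S(V, d) = (V + d)*(2*d) = 2*d*(V + d))
1/(S(-74, 77) + (-28 + 48)*(r/31)) = 1/(2*77*(-74 + 77) + (-28 + 48)*(-93/65/31)) = 1/(2*77*3 + 20*(-93/65*1/31)) = 1/(462 + 20*(-3/65)) = 1/(462 - 12/13) = 1/(5994/13) = 13/5994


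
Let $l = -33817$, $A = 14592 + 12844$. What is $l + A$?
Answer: $-6381$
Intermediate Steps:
$A = 27436$
$l + A = -33817 + 27436 = -6381$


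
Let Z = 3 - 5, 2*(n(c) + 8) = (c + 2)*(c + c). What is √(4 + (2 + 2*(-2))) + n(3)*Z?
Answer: -14 + √2 ≈ -12.586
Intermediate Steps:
n(c) = -8 + c*(2 + c) (n(c) = -8 + ((c + 2)*(c + c))/2 = -8 + ((2 + c)*(2*c))/2 = -8 + (2*c*(2 + c))/2 = -8 + c*(2 + c))
Z = -2
√(4 + (2 + 2*(-2))) + n(3)*Z = √(4 + (2 + 2*(-2))) + (-8 + 3² + 2*3)*(-2) = √(4 + (2 - 4)) + (-8 + 9 + 6)*(-2) = √(4 - 2) + 7*(-2) = √2 - 14 = -14 + √2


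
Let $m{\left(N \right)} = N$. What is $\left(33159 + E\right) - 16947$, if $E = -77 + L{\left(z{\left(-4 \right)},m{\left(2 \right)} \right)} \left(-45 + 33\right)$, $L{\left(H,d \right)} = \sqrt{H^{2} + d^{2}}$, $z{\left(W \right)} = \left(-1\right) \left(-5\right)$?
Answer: $16135 - 12 \sqrt{29} \approx 16070.0$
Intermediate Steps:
$z{\left(W \right)} = 5$
$E = -77 - 12 \sqrt{29}$ ($E = -77 + \sqrt{5^{2} + 2^{2}} \left(-45 + 33\right) = -77 + \sqrt{25 + 4} \left(-12\right) = -77 + \sqrt{29} \left(-12\right) = -77 - 12 \sqrt{29} \approx -141.62$)
$\left(33159 + E\right) - 16947 = \left(33159 - \left(77 + 12 \sqrt{29}\right)\right) - 16947 = \left(33082 - 12 \sqrt{29}\right) - 16947 = 16135 - 12 \sqrt{29}$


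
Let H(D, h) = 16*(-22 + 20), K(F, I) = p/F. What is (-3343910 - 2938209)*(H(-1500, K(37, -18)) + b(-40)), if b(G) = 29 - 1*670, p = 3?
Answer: 4227866087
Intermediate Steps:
b(G) = -641 (b(G) = 29 - 670 = -641)
K(F, I) = 3/F
H(D, h) = -32 (H(D, h) = 16*(-2) = -32)
(-3343910 - 2938209)*(H(-1500, K(37, -18)) + b(-40)) = (-3343910 - 2938209)*(-32 - 641) = -6282119*(-673) = 4227866087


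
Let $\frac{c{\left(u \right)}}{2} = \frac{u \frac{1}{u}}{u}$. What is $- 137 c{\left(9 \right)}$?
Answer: $- \frac{274}{9} \approx -30.444$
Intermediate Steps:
$c{\left(u \right)} = \frac{2}{u}$ ($c{\left(u \right)} = 2 \frac{u \frac{1}{u}}{u} = 2 \cdot 1 \frac{1}{u} = \frac{2}{u}$)
$- 137 c{\left(9 \right)} = - 137 \cdot \frac{2}{9} = - 137 \cdot 2 \cdot \frac{1}{9} = \left(-137\right) \frac{2}{9} = - \frac{274}{9}$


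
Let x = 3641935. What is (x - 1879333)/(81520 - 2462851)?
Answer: -587534/793777 ≈ -0.74018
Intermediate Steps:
(x - 1879333)/(81520 - 2462851) = (3641935 - 1879333)/(81520 - 2462851) = 1762602/(-2381331) = 1762602*(-1/2381331) = -587534/793777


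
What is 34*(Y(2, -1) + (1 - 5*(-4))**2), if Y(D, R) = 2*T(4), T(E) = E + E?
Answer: 15538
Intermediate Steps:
T(E) = 2*E
Y(D, R) = 16 (Y(D, R) = 2*(2*4) = 2*8 = 16)
34*(Y(2, -1) + (1 - 5*(-4))**2) = 34*(16 + (1 - 5*(-4))**2) = 34*(16 + (1 + 20)**2) = 34*(16 + 21**2) = 34*(16 + 441) = 34*457 = 15538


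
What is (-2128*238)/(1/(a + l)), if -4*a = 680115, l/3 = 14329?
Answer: 64342072872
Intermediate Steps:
l = 42987 (l = 3*14329 = 42987)
a = -680115/4 (a = -1/4*680115 = -680115/4 ≈ -1.7003e+5)
(-2128*238)/(1/(a + l)) = (-2128*238)/(1/(-680115/4 + 42987)) = -506464/(1/(-508167/4)) = -506464/(-4/508167) = -506464*(-508167/4) = 64342072872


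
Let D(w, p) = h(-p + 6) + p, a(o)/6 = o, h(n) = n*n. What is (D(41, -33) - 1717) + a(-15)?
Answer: -319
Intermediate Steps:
h(n) = n²
a(o) = 6*o
D(w, p) = p + (6 - p)² (D(w, p) = (-p + 6)² + p = (6 - p)² + p = p + (6 - p)²)
(D(41, -33) - 1717) + a(-15) = ((-33 + (-6 - 33)²) - 1717) + 6*(-15) = ((-33 + (-39)²) - 1717) - 90 = ((-33 + 1521) - 1717) - 90 = (1488 - 1717) - 90 = -229 - 90 = -319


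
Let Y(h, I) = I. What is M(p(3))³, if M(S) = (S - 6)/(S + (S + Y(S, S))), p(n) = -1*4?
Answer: 125/216 ≈ 0.57870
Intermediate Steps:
p(n) = -4
M(S) = (-6 + S)/(3*S) (M(S) = (S - 6)/(S + (S + S)) = (-6 + S)/(S + 2*S) = (-6 + S)/((3*S)) = (-6 + S)*(1/(3*S)) = (-6 + S)/(3*S))
M(p(3))³ = ((⅓)*(-6 - 4)/(-4))³ = ((⅓)*(-¼)*(-10))³ = (⅚)³ = 125/216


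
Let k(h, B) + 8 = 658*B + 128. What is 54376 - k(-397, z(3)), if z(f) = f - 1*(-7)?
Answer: 47676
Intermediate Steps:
z(f) = 7 + f (z(f) = f + 7 = 7 + f)
k(h, B) = 120 + 658*B (k(h, B) = -8 + (658*B + 128) = -8 + (128 + 658*B) = 120 + 658*B)
54376 - k(-397, z(3)) = 54376 - (120 + 658*(7 + 3)) = 54376 - (120 + 658*10) = 54376 - (120 + 6580) = 54376 - 1*6700 = 54376 - 6700 = 47676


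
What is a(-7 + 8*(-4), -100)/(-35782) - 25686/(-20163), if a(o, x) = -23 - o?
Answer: 153128974/120245411 ≈ 1.2735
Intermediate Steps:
a(-7 + 8*(-4), -100)/(-35782) - 25686/(-20163) = (-23 - (-7 + 8*(-4)))/(-35782) - 25686/(-20163) = (-23 - (-7 - 32))*(-1/35782) - 25686*(-1/20163) = (-23 - 1*(-39))*(-1/35782) + 8562/6721 = (-23 + 39)*(-1/35782) + 8562/6721 = 16*(-1/35782) + 8562/6721 = -8/17891 + 8562/6721 = 153128974/120245411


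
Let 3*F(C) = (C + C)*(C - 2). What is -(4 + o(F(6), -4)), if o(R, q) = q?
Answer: 0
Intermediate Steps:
F(C) = 2*C*(-2 + C)/3 (F(C) = ((C + C)*(C - 2))/3 = ((2*C)*(-2 + C))/3 = (2*C*(-2 + C))/3 = 2*C*(-2 + C)/3)
-(4 + o(F(6), -4)) = -(4 - 4) = -1*0 = 0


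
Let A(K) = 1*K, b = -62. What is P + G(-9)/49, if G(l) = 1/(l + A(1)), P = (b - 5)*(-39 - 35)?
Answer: 1943535/392 ≈ 4958.0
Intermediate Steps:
A(K) = K
P = 4958 (P = (-62 - 5)*(-39 - 35) = -67*(-74) = 4958)
G(l) = 1/(1 + l) (G(l) = 1/(l + 1) = 1/(1 + l))
P + G(-9)/49 = 4958 + 1/((1 - 9)*49) = 4958 + (1/49)/(-8) = 4958 - ⅛*1/49 = 4958 - 1/392 = 1943535/392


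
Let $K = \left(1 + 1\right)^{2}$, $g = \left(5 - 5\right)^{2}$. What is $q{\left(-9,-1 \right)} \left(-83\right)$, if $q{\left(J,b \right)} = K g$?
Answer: $0$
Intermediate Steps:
$g = 0$ ($g = 0^{2} = 0$)
$K = 4$ ($K = 2^{2} = 4$)
$q{\left(J,b \right)} = 0$ ($q{\left(J,b \right)} = 4 \cdot 0 = 0$)
$q{\left(-9,-1 \right)} \left(-83\right) = 0 \left(-83\right) = 0$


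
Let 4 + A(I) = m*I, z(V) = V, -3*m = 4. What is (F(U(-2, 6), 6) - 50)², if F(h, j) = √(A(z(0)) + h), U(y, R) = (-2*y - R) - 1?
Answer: (50 - I*√7)² ≈ 2493.0 - 264.58*I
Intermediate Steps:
m = -4/3 (m = -⅓*4 = -4/3 ≈ -1.3333)
U(y, R) = -1 - R - 2*y (U(y, R) = (-R - 2*y) - 1 = -1 - R - 2*y)
A(I) = -4 - 4*I/3
F(h, j) = √(-4 + h) (F(h, j) = √((-4 - 4/3*0) + h) = √((-4 + 0) + h) = √(-4 + h))
(F(U(-2, 6), 6) - 50)² = (√(-4 + (-1 - 1*6 - 2*(-2))) - 50)² = (√(-4 + (-1 - 6 + 4)) - 50)² = (√(-4 - 3) - 50)² = (√(-7) - 50)² = (I*√7 - 50)² = (-50 + I*√7)²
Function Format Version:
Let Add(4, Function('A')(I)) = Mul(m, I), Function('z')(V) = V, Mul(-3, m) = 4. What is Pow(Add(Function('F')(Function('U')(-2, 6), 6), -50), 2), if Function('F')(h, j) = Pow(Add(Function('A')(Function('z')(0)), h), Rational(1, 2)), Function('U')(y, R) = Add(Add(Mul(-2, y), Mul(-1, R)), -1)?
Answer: Pow(Add(50, Mul(-1, I, Pow(7, Rational(1, 2)))), 2) ≈ Add(2493.0, Mul(-264.58, I))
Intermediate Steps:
m = Rational(-4, 3) (m = Mul(Rational(-1, 3), 4) = Rational(-4, 3) ≈ -1.3333)
Function('U')(y, R) = Add(-1, Mul(-1, R), Mul(-2, y)) (Function('U')(y, R) = Add(Add(Mul(-1, R), Mul(-2, y)), -1) = Add(-1, Mul(-1, R), Mul(-2, y)))
Function('A')(I) = Add(-4, Mul(Rational(-4, 3), I))
Function('F')(h, j) = Pow(Add(-4, h), Rational(1, 2)) (Function('F')(h, j) = Pow(Add(Add(-4, Mul(Rational(-4, 3), 0)), h), Rational(1, 2)) = Pow(Add(Add(-4, 0), h), Rational(1, 2)) = Pow(Add(-4, h), Rational(1, 2)))
Pow(Add(Function('F')(Function('U')(-2, 6), 6), -50), 2) = Pow(Add(Pow(Add(-4, Add(-1, Mul(-1, 6), Mul(-2, -2))), Rational(1, 2)), -50), 2) = Pow(Add(Pow(Add(-4, Add(-1, -6, 4)), Rational(1, 2)), -50), 2) = Pow(Add(Pow(Add(-4, -3), Rational(1, 2)), -50), 2) = Pow(Add(Pow(-7, Rational(1, 2)), -50), 2) = Pow(Add(Mul(I, Pow(7, Rational(1, 2))), -50), 2) = Pow(Add(-50, Mul(I, Pow(7, Rational(1, 2)))), 2)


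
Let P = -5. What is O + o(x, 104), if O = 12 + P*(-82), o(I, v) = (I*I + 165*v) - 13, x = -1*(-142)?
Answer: 37733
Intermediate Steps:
x = 142
o(I, v) = -13 + I**2 + 165*v (o(I, v) = (I**2 + 165*v) - 13 = -13 + I**2 + 165*v)
O = 422 (O = 12 - 5*(-82) = 12 + 410 = 422)
O + o(x, 104) = 422 + (-13 + 142**2 + 165*104) = 422 + (-13 + 20164 + 17160) = 422 + 37311 = 37733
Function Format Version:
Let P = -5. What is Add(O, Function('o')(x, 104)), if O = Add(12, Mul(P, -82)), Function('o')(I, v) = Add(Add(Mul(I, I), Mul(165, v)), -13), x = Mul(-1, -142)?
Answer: 37733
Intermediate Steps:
x = 142
Function('o')(I, v) = Add(-13, Pow(I, 2), Mul(165, v)) (Function('o')(I, v) = Add(Add(Pow(I, 2), Mul(165, v)), -13) = Add(-13, Pow(I, 2), Mul(165, v)))
O = 422 (O = Add(12, Mul(-5, -82)) = Add(12, 410) = 422)
Add(O, Function('o')(x, 104)) = Add(422, Add(-13, Pow(142, 2), Mul(165, 104))) = Add(422, Add(-13, 20164, 17160)) = Add(422, 37311) = 37733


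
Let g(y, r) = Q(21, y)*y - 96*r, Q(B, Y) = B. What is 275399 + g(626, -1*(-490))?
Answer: 241505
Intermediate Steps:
g(y, r) = -96*r + 21*y (g(y, r) = 21*y - 96*r = -96*r + 21*y)
275399 + g(626, -1*(-490)) = 275399 + (-(-96)*(-490) + 21*626) = 275399 + (-96*490 + 13146) = 275399 + (-47040 + 13146) = 275399 - 33894 = 241505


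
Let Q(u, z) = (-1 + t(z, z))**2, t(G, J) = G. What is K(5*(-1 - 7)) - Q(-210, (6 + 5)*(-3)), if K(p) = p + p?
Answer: -1236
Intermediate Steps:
K(p) = 2*p
Q(u, z) = (-1 + z)**2
K(5*(-1 - 7)) - Q(-210, (6 + 5)*(-3)) = 2*(5*(-1 - 7)) - (-1 + (6 + 5)*(-3))**2 = 2*(5*(-8)) - (-1 + 11*(-3))**2 = 2*(-40) - (-1 - 33)**2 = -80 - 1*(-34)**2 = -80 - 1*1156 = -80 - 1156 = -1236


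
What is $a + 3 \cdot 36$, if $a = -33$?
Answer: $75$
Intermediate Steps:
$a + 3 \cdot 36 = -33 + 3 \cdot 36 = -33 + 108 = 75$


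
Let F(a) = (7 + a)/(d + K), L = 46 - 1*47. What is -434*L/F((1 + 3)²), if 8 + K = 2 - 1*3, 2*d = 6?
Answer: -2604/23 ≈ -113.22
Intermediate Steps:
d = 3 (d = (½)*6 = 3)
L = -1 (L = 46 - 47 = -1)
K = -9 (K = -8 + (2 - 1*3) = -8 + (2 - 3) = -8 - 1 = -9)
F(a) = -7/6 - a/6 (F(a) = (7 + a)/(3 - 9) = (7 + a)/(-6) = (7 + a)*(-⅙) = -7/6 - a/6)
-434*L/F((1 + 3)²) = -(-434)/(-7/6 - (1 + 3)²/6) = -(-434)/(-7/6 - ⅙*4²) = -(-434)/(-7/6 - ⅙*16) = -(-434)/(-7/6 - 8/3) = -(-434)/(-23/6) = -(-434)*(-6)/23 = -434*6/23 = -2604/23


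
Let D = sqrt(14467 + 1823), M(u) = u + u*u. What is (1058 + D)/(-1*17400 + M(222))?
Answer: 529/16053 + sqrt(1810)/10702 ≈ 0.036929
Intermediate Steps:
M(u) = u + u**2
D = 3*sqrt(1810) (D = sqrt(16290) = 3*sqrt(1810) ≈ 127.63)
(1058 + D)/(-1*17400 + M(222)) = (1058 + 3*sqrt(1810))/(-1*17400 + 222*(1 + 222)) = (1058 + 3*sqrt(1810))/(-17400 + 222*223) = (1058 + 3*sqrt(1810))/(-17400 + 49506) = (1058 + 3*sqrt(1810))/32106 = (1058 + 3*sqrt(1810))*(1/32106) = 529/16053 + sqrt(1810)/10702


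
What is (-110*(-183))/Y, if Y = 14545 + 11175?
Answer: 2013/2572 ≈ 0.78266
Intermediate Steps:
Y = 25720
(-110*(-183))/Y = -110*(-183)/25720 = 20130*(1/25720) = 2013/2572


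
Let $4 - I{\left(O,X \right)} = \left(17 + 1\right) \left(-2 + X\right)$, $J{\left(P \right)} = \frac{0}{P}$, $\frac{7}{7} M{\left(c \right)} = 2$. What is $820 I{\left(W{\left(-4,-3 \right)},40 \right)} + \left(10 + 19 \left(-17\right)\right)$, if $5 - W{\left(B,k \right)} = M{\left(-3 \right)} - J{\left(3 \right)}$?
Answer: $-557913$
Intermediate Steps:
$M{\left(c \right)} = 2$
$J{\left(P \right)} = 0$
$W{\left(B,k \right)} = 3$ ($W{\left(B,k \right)} = 5 - \left(2 - 0\right) = 5 - \left(2 + 0\right) = 5 - 2 = 3$)
$I{\left(O,X \right)} = 40 - 18 X$ ($I{\left(O,X \right)} = 4 - \left(17 + 1\right) \left(-2 + X\right) = 4 - 18 \left(-2 + X\right) = 4 - \left(-36 + 18 X\right) = 40 - 18 X$)
$820 I{\left(W{\left(-4,-3 \right)},40 \right)} + \left(10 + 19 \left(-17\right)\right) = 820 \left(40 - 720\right) + \left(10 + 19 \left(-17\right)\right) = 820 \left(40 - 720\right) + \left(10 - 323\right) = 820 \left(-680\right) - 313 = -557600 - 313 = -557913$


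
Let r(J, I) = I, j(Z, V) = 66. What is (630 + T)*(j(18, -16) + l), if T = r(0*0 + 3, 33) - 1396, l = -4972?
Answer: 3596098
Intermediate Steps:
T = -1363 (T = 33 - 1396 = -1363)
(630 + T)*(j(18, -16) + l) = (630 - 1363)*(66 - 4972) = -733*(-4906) = 3596098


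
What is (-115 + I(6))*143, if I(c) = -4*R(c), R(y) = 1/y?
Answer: -49621/3 ≈ -16540.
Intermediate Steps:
I(c) = -4/c
(-115 + I(6))*143 = (-115 - 4/6)*143 = (-115 - 4*1/6)*143 = (-115 - 2/3)*143 = -347/3*143 = -49621/3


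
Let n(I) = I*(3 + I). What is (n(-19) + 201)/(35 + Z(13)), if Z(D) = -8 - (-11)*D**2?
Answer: 505/1886 ≈ 0.26776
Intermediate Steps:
Z(D) = -8 + 11*D**2
(n(-19) + 201)/(35 + Z(13)) = (-19*(3 - 19) + 201)/(35 + (-8 + 11*13**2)) = (-19*(-16) + 201)/(35 + (-8 + 11*169)) = (304 + 201)/(35 + (-8 + 1859)) = 505/(35 + 1851) = 505/1886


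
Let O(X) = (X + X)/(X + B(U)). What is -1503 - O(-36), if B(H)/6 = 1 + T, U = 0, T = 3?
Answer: -1509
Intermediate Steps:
B(H) = 24 (B(H) = 6*(1 + 3) = 6*4 = 24)
O(X) = 2*X/(24 + X) (O(X) = (X + X)/(X + 24) = (2*X)/(24 + X) = 2*X/(24 + X))
-1503 - O(-36) = -1503 - 2*(-36)/(24 - 36) = -1503 - 2*(-36)/(-12) = -1503 - 2*(-36)*(-1)/12 = -1503 - 1*6 = -1503 - 6 = -1509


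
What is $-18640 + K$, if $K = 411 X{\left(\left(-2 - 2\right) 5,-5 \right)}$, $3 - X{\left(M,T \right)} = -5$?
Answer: $-15352$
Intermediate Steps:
$X{\left(M,T \right)} = 8$ ($X{\left(M,T \right)} = 3 - -5 = 3 + 5 = 8$)
$K = 3288$ ($K = 411 \cdot 8 = 3288$)
$-18640 + K = -18640 + 3288 = -15352$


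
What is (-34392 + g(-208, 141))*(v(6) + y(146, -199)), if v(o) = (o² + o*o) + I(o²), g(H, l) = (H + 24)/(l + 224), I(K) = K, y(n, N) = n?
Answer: -3188529056/365 ≈ -8.7357e+6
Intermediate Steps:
g(H, l) = (24 + H)/(224 + l)
v(o) = 3*o² (v(o) = (o² + o*o) + o² = (o² + o²) + o² = 2*o² + o² = 3*o²)
(-34392 + g(-208, 141))*(v(6) + y(146, -199)) = (-34392 + (24 - 208)/(224 + 141))*(3*6² + 146) = (-34392 - 184/365)*(3*36 + 146) = (-34392 + (1/365)*(-184))*(108 + 146) = (-34392 - 184/365)*254 = -12553264/365*254 = -3188529056/365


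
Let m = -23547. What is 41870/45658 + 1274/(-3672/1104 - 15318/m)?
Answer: -1497246228607/3150470487 ≈ -475.25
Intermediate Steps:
41870/45658 + 1274/(-3672/1104 - 15318/m) = 41870/45658 + 1274/(-3672/1104 - 15318/(-23547)) = 41870*(1/45658) + 1274/(-3672*1/1104 - 15318*(-1/23547)) = 20935/22829 + 1274/(-153/46 + 5106/7849) = 20935/22829 + 1274/(-966021/361054) = 20935/22829 + 1274*(-361054/966021) = 20935/22829 - 65711828/138003 = -1497246228607/3150470487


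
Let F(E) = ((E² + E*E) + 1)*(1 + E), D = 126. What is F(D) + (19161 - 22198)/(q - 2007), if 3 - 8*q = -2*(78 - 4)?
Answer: 64139020351/15905 ≈ 4.0326e+6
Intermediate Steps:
q = 151/8 (q = 3/8 - (-1)*(78 - 4)/4 = 3/8 - (-1)*74/4 = 3/8 - ⅛*(-148) = 3/8 + 37/2 = 151/8 ≈ 18.875)
F(E) = (1 + E)*(1 + 2*E²) (F(E) = ((E² + E²) + 1)*(1 + E) = (2*E² + 1)*(1 + E) = (1 + 2*E²)*(1 + E) = (1 + E)*(1 + 2*E²))
F(D) + (19161 - 22198)/(q - 2007) = (1 + 126 + 2*126² + 2*126³) + (19161 - 22198)/(151/8 - 2007) = (1 + 126 + 2*15876 + 2*2000376) - 3037/(-15905/8) = (1 + 126 + 31752 + 4000752) - 3037*(-8/15905) = 4032631 + 24296/15905 = 64139020351/15905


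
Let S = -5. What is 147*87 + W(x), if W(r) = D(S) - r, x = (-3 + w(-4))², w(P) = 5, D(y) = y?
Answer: 12780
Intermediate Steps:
x = 4 (x = (-3 + 5)² = 2² = 4)
W(r) = -5 - r
147*87 + W(x) = 147*87 + (-5 - 1*4) = 12789 + (-5 - 4) = 12789 - 9 = 12780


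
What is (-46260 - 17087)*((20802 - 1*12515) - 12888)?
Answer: 291459547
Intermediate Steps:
(-46260 - 17087)*((20802 - 1*12515) - 12888) = -63347*((20802 - 12515) - 12888) = -63347*(8287 - 12888) = -63347*(-4601) = 291459547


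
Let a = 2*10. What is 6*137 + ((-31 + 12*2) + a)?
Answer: 835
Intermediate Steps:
a = 20
6*137 + ((-31 + 12*2) + a) = 6*137 + ((-31 + 12*2) + 20) = 822 + ((-31 + 24) + 20) = 822 + (-7 + 20) = 822 + 13 = 835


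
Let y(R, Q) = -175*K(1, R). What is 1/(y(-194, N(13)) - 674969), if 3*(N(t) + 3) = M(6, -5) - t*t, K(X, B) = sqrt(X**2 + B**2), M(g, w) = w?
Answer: -674969/454430517836 + 175*sqrt(37637)/454430517836 ≈ -1.4106e-6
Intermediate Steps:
K(X, B) = sqrt(B**2 + X**2)
N(t) = -14/3 - t**2/3 (N(t) = -3 + (-5 - t*t)/3 = -3 + (-5 - t**2)/3 = -3 + (-5/3 - t**2/3) = -14/3 - t**2/3)
y(R, Q) = -175*sqrt(1 + R**2) (y(R, Q) = -175*sqrt(R**2 + 1**2) = -175*sqrt(R**2 + 1) = -175*sqrt(1 + R**2))
1/(y(-194, N(13)) - 674969) = 1/(-175*sqrt(1 + (-194)**2) - 674969) = 1/(-175*sqrt(1 + 37636) - 674969) = 1/(-175*sqrt(37637) - 674969) = 1/(-674969 - 175*sqrt(37637))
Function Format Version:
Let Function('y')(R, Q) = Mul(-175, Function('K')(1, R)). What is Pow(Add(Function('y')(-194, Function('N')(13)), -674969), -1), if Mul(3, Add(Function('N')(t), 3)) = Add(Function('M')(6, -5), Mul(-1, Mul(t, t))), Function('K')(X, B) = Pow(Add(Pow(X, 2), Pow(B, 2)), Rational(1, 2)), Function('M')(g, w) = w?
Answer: Add(Rational(-674969, 454430517836), Mul(Rational(175, 454430517836), Pow(37637, Rational(1, 2)))) ≈ -1.4106e-6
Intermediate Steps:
Function('K')(X, B) = Pow(Add(Pow(B, 2), Pow(X, 2)), Rational(1, 2))
Function('N')(t) = Add(Rational(-14, 3), Mul(Rational(-1, 3), Pow(t, 2))) (Function('N')(t) = Add(-3, Mul(Rational(1, 3), Add(-5, Mul(-1, Mul(t, t))))) = Add(-3, Mul(Rational(1, 3), Add(-5, Mul(-1, Pow(t, 2))))) = Add(-3, Add(Rational(-5, 3), Mul(Rational(-1, 3), Pow(t, 2)))) = Add(Rational(-14, 3), Mul(Rational(-1, 3), Pow(t, 2))))
Function('y')(R, Q) = Mul(-175, Pow(Add(1, Pow(R, 2)), Rational(1, 2))) (Function('y')(R, Q) = Mul(-175, Pow(Add(Pow(R, 2), Pow(1, 2)), Rational(1, 2))) = Mul(-175, Pow(Add(Pow(R, 2), 1), Rational(1, 2))) = Mul(-175, Pow(Add(1, Pow(R, 2)), Rational(1, 2))))
Pow(Add(Function('y')(-194, Function('N')(13)), -674969), -1) = Pow(Add(Mul(-175, Pow(Add(1, Pow(-194, 2)), Rational(1, 2))), -674969), -1) = Pow(Add(Mul(-175, Pow(Add(1, 37636), Rational(1, 2))), -674969), -1) = Pow(Add(Mul(-175, Pow(37637, Rational(1, 2))), -674969), -1) = Pow(Add(-674969, Mul(-175, Pow(37637, Rational(1, 2)))), -1)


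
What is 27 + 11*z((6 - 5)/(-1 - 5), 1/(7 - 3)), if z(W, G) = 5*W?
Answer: 107/6 ≈ 17.833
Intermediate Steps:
27 + 11*z((6 - 5)/(-1 - 5), 1/(7 - 3)) = 27 + 11*(5*((6 - 5)/(-1 - 5))) = 27 + 11*(5*(1/(-6))) = 27 + 11*(5*(1*(-⅙))) = 27 + 11*(5*(-⅙)) = 27 + 11*(-⅚) = 27 - 55/6 = 107/6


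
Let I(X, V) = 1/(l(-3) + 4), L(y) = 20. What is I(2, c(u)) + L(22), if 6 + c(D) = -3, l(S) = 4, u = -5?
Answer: 161/8 ≈ 20.125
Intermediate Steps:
c(D) = -9 (c(D) = -6 - 3 = -9)
I(X, V) = ⅛ (I(X, V) = 1/(4 + 4) = 1/8 = ⅛)
I(2, c(u)) + L(22) = ⅛ + 20 = 161/8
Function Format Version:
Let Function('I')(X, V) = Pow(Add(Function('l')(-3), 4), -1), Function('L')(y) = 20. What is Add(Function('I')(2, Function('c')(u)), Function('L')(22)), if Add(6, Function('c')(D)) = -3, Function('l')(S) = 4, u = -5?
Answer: Rational(161, 8) ≈ 20.125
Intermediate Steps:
Function('c')(D) = -9 (Function('c')(D) = Add(-6, -3) = -9)
Function('I')(X, V) = Rational(1, 8) (Function('I')(X, V) = Pow(Add(4, 4), -1) = Pow(8, -1) = Rational(1, 8))
Add(Function('I')(2, Function('c')(u)), Function('L')(22)) = Add(Rational(1, 8), 20) = Rational(161, 8)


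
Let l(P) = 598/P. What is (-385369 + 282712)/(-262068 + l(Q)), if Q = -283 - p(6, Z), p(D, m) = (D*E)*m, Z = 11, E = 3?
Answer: 3798309/9696562 ≈ 0.39172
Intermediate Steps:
p(D, m) = 3*D*m (p(D, m) = (D*3)*m = (3*D)*m = 3*D*m)
Q = -481 (Q = -283 - 3*6*11 = -283 - 1*198 = -283 - 198 = -481)
(-385369 + 282712)/(-262068 + l(Q)) = (-385369 + 282712)/(-262068 + 598/(-481)) = -102657/(-262068 + 598*(-1/481)) = -102657/(-262068 - 46/37) = -102657/(-9696562/37) = -102657*(-37/9696562) = 3798309/9696562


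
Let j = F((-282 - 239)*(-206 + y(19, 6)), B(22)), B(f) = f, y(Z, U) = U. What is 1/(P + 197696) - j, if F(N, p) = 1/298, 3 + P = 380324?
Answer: -577719/172249066 ≈ -0.0033540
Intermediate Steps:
P = 380321 (P = -3 + 380324 = 380321)
F(N, p) = 1/298
j = 1/298 ≈ 0.0033557
1/(P + 197696) - j = 1/(380321 + 197696) - 1*1/298 = 1/578017 - 1/298 = -577719/172249066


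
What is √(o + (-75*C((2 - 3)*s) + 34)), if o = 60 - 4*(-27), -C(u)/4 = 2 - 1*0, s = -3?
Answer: √802 ≈ 28.320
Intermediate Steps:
C(u) = -8 (C(u) = -4*(2 - 1*0) = -4*(2 + 0) = -4*2 = -8)
o = 168 (o = 60 + 108 = 168)
√(o + (-75*C((2 - 3)*s) + 34)) = √(168 + (-75*(-8) + 34)) = √(168 + (600 + 34)) = √(168 + 634) = √802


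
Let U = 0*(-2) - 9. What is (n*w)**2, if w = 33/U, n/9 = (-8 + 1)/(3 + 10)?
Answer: 53361/169 ≈ 315.75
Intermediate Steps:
U = -9 (U = 0 - 9 = -9)
n = -63/13 (n = 9*((-8 + 1)/(3 + 10)) = 9*(-7/13) = -63/13 ≈ -4.8462)
w = -11/3 (w = 33/(-9) = 33*(-1/9) = -11/3 ≈ -3.6667)
(n*w)**2 = (-63/13*(-11/3))**2 = (231/13)**2 = 53361/169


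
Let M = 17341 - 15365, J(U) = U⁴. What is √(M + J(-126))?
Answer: 2*√63012338 ≈ 15876.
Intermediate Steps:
M = 1976
√(M + J(-126)) = √(1976 + (-126)⁴) = √(1976 + 252047376) = √252049352 = 2*√63012338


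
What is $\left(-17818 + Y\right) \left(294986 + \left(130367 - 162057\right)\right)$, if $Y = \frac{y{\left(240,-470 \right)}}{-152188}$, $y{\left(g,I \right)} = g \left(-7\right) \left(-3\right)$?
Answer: $- \frac{178494336798976}{38047} \approx -4.6914 \cdot 10^{9}$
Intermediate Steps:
$y{\left(g,I \right)} = 21 g$ ($y{\left(g,I \right)} = - 7 g \left(-3\right) = 21 g$)
$Y = - \frac{1260}{38047}$ ($Y = \frac{21 \cdot 240}{-152188} = 5040 \left(- \frac{1}{152188}\right) = - \frac{1260}{38047} \approx -0.033117$)
$\left(-17818 + Y\right) \left(294986 + \left(130367 - 162057\right)\right) = \left(-17818 - \frac{1260}{38047}\right) \left(294986 + \left(130367 - 162057\right)\right) = - \frac{677922706 \left(294986 - 31690\right)}{38047} = \left(- \frac{677922706}{38047}\right) 263296 = - \frac{178494336798976}{38047}$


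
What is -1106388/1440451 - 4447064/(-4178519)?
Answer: 1782714506492/6018951872069 ≈ 0.29618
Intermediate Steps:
-1106388/1440451 - 4447064/(-4178519) = -1106388*1/1440451 - 4447064*(-1/4178519) = -1106388/1440451 + 4447064/4178519 = 1782714506492/6018951872069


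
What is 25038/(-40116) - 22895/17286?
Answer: -56302612/28893549 ≈ -1.9486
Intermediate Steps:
25038/(-40116) - 22895/17286 = 25038*(-1/40116) - 22895*1/17286 = -4173/6686 - 22895/17286 = -56302612/28893549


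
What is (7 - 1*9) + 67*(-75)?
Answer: -5027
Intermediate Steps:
(7 - 1*9) + 67*(-75) = (7 - 9) - 5025 = -2 - 5025 = -5027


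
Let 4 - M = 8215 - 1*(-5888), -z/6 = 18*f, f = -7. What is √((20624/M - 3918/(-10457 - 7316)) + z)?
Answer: √47392064212337019434/250581527 ≈ 27.473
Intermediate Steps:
z = 756 (z = -108*(-7) = -6*(-126) = 756)
M = -14099 (M = 4 - (8215 - 1*(-5888)) = 4 - (8215 + 5888) = 4 - 1*14103 = 4 - 14103 = -14099)
√((20624/M - 3918/(-10457 - 7316)) + z) = √((20624/(-14099) - 3918/(-10457 - 7316)) + 756) = √((20624*(-1/14099) - 3918/(-17773)) + 756) = √((-20624/14099 - 3918*(-1/17773)) + 756) = √((-20624/14099 + 3918/17773) + 756) = √(-311310470/250581527 + 756) = √(189128323942/250581527) = √47392064212337019434/250581527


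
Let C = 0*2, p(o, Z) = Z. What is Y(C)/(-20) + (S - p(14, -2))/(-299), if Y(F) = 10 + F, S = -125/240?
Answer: -7247/14352 ≈ -0.50495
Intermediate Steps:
C = 0
S = -25/48 (S = -125*1/240 = -25/48 ≈ -0.52083)
Y(C)/(-20) + (S - p(14, -2))/(-299) = (10 + 0)/(-20) + (-25/48 - 1*(-2))/(-299) = 10*(-1/20) + (-25/48 + 2)*(-1/299) = -1/2 + (71/48)*(-1/299) = -1/2 - 71/14352 = -7247/14352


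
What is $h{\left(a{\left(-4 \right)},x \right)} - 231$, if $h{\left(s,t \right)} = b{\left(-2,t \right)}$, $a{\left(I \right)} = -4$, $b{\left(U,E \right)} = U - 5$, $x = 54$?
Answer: $-238$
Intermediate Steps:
$b{\left(U,E \right)} = -5 + U$ ($b{\left(U,E \right)} = U - 5 = -5 + U$)
$h{\left(s,t \right)} = -7$ ($h{\left(s,t \right)} = -5 - 2 = -7$)
$h{\left(a{\left(-4 \right)},x \right)} - 231 = -7 - 231 = -238$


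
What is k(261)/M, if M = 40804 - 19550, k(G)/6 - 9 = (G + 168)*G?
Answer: 335934/10627 ≈ 31.611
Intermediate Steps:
k(G) = 54 + 6*G*(168 + G) (k(G) = 54 + 6*((G + 168)*G) = 54 + 6*((168 + G)*G) = 54 + 6*(G*(168 + G)) = 54 + 6*G*(168 + G))
M = 21254
k(261)/M = (54 + 6*261² + 1008*261)/21254 = (54 + 6*68121 + 263088)*(1/21254) = (54 + 408726 + 263088)*(1/21254) = 671868*(1/21254) = 335934/10627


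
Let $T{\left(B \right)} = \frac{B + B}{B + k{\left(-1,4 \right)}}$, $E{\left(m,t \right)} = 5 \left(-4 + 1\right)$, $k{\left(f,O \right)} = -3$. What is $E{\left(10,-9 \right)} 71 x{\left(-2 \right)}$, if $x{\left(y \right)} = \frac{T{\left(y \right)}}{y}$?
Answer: $426$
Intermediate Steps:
$E{\left(m,t \right)} = -15$ ($E{\left(m,t \right)} = 5 \left(-3\right) = -15$)
$T{\left(B \right)} = \frac{2 B}{-3 + B}$ ($T{\left(B \right)} = \frac{B + B}{B - 3} = \frac{2 B}{-3 + B}$)
$x{\left(y \right)} = \frac{2}{-3 + y}$ ($x{\left(y \right)} = \frac{2 y \frac{1}{-3 + y}}{y} = \frac{2}{-3 + y}$)
$E{\left(10,-9 \right)} 71 x{\left(-2 \right)} = \left(-15\right) 71 \frac{2}{-3 - 2} = - 1065 \frac{2}{-5} = - 1065 \cdot 2 \left(- \frac{1}{5}\right) = \left(-1065\right) \left(- \frac{2}{5}\right) = 426$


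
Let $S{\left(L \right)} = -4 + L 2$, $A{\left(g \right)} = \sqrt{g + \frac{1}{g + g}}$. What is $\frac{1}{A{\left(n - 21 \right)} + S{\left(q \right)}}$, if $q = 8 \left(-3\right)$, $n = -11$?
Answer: $- \frac{3328}{175105} - \frac{8 i \sqrt{2049}}{175105} \approx -0.019006 - 0.0020681 i$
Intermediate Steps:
$q = -24$
$A{\left(g \right)} = \sqrt{g + \frac{1}{2 g}}$
$S{\left(L \right)} = -4 + 2 L$
$\frac{1}{A{\left(n - 21 \right)} + S{\left(q \right)}} = \frac{1}{\frac{\sqrt{\frac{2}{-11 - 21} + 4 \left(-11 - 21\right)}}{2} + \left(-4 + 2 \left(-24\right)\right)} = \frac{1}{\frac{\sqrt{\frac{2}{-11 - 21} + 4 \left(-11 - 21\right)}}{2} - 52} = \frac{1}{\frac{\sqrt{\frac{2}{-32} + 4 \left(-32\right)}}{2} - 52} = \frac{1}{\frac{\sqrt{2 \left(- \frac{1}{32}\right) - 128}}{2} - 52} = \frac{1}{\frac{\sqrt{- \frac{1}{16} - 128}}{2} - 52} = \frac{1}{\frac{\sqrt{- \frac{2049}{16}}}{2} - 52} = \frac{1}{\frac{\frac{1}{4} i \sqrt{2049}}{2} - 52} = \frac{1}{\frac{i \sqrt{2049}}{8} - 52} = \frac{1}{-52 + \frac{i \sqrt{2049}}{8}}$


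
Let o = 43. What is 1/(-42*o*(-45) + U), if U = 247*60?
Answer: 1/96090 ≈ 1.0407e-5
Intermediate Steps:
U = 14820
1/(-42*o*(-45) + U) = 1/(-42*43*(-45) + 14820) = 1/(-1806*(-45) + 14820) = 1/(81270 + 14820) = 1/96090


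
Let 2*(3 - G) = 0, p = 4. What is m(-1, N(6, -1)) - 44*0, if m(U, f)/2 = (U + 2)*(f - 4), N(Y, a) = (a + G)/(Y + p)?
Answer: -38/5 ≈ -7.6000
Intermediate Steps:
G = 3 (G = 3 - ½*0 = 3 + 0 = 3)
N(Y, a) = (3 + a)/(4 + Y) (N(Y, a) = (a + 3)/(Y + 4) = (3 + a)/(4 + Y))
m(U, f) = 2*(-4 + f)*(2 + U) (m(U, f) = 2*((U + 2)*(f - 4)) = 2*((2 + U)*(-4 + f)) = 2*((-4 + f)*(2 + U)) = 2*(-4 + f)*(2 + U))
m(-1, N(6, -1)) - 44*0 = (-16 - 8*(-1) + 4*((3 - 1)/(4 + 6)) + 2*(-1)*((3 - 1)/(4 + 6))) - 44*0 = (-16 + 8 + 4*(2/10) + 2*(-1)*(2/10)) + 0 = (-16 + 8 + 4*((⅒)*2) + 2*(-1)*((⅒)*2)) + 0 = (-16 + 8 + 4*(⅕) + 2*(-1)*(⅕)) + 0 = (-16 + 8 + ⅘ - ⅖) + 0 = -38/5 + 0 = -38/5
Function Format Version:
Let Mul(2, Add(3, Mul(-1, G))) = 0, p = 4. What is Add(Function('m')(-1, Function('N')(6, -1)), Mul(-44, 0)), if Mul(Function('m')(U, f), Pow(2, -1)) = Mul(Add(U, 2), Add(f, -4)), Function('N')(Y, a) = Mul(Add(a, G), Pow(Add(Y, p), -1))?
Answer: Rational(-38, 5) ≈ -7.6000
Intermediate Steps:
G = 3 (G = Add(3, Mul(Rational(-1, 2), 0)) = Add(3, 0) = 3)
Function('N')(Y, a) = Mul(Pow(Add(4, Y), -1), Add(3, a)) (Function('N')(Y, a) = Mul(Add(a, 3), Pow(Add(Y, 4), -1)) = Mul(Add(3, a), Pow(Add(4, Y), -1)) = Mul(Pow(Add(4, Y), -1), Add(3, a)))
Function('m')(U, f) = Mul(2, Add(-4, f), Add(2, U)) (Function('m')(U, f) = Mul(2, Mul(Add(U, 2), Add(f, -4))) = Mul(2, Mul(Add(2, U), Add(-4, f))) = Mul(2, Mul(Add(-4, f), Add(2, U))) = Mul(2, Add(-4, f), Add(2, U)))
Add(Function('m')(-1, Function('N')(6, -1)), Mul(-44, 0)) = Add(Add(-16, Mul(-8, -1), Mul(4, Mul(Pow(Add(4, 6), -1), Add(3, -1))), Mul(2, -1, Mul(Pow(Add(4, 6), -1), Add(3, -1)))), Mul(-44, 0)) = Add(Add(-16, 8, Mul(4, Mul(Pow(10, -1), 2)), Mul(2, -1, Mul(Pow(10, -1), 2))), 0) = Add(Add(-16, 8, Mul(4, Mul(Rational(1, 10), 2)), Mul(2, -1, Mul(Rational(1, 10), 2))), 0) = Add(Add(-16, 8, Mul(4, Rational(1, 5)), Mul(2, -1, Rational(1, 5))), 0) = Add(Add(-16, 8, Rational(4, 5), Rational(-2, 5)), 0) = Add(Rational(-38, 5), 0) = Rational(-38, 5)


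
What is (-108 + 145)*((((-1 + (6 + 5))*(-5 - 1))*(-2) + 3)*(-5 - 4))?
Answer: -40959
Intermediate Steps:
(-108 + 145)*((((-1 + (6 + 5))*(-5 - 1))*(-2) + 3)*(-5 - 4)) = 37*((((-1 + 11)*(-6))*(-2) + 3)*(-9)) = 37*(((10*(-6))*(-2) + 3)*(-9)) = 37*((-60*(-2) + 3)*(-9)) = 37*((120 + 3)*(-9)) = 37*(123*(-9)) = 37*(-1107) = -40959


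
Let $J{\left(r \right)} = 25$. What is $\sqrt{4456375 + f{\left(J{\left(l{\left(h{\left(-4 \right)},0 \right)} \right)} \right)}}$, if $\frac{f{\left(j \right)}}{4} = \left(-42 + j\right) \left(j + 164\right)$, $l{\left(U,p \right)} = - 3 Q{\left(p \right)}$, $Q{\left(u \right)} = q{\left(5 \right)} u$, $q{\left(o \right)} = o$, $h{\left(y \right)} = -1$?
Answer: $\sqrt{4443523} \approx 2108.0$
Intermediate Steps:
$Q{\left(u \right)} = 5 u$
$l{\left(U,p \right)} = - 15 p$ ($l{\left(U,p \right)} = - 3 \cdot 5 p = - 15 p$)
$f{\left(j \right)} = 4 \left(-42 + j\right) \left(164 + j\right)$ ($f{\left(j \right)} = 4 \left(-42 + j\right) \left(j + 164\right) = 4 \left(-42 + j\right) \left(164 + j\right)$)
$\sqrt{4456375 + f{\left(J{\left(l{\left(h{\left(-4 \right)},0 \right)} \right)} \right)}} = \sqrt{4456375 + \left(-27552 + 4 \cdot 25^{2} + 488 \cdot 25\right)} = \sqrt{4456375 + \left(-27552 + 4 \cdot 625 + 12200\right)} = \sqrt{4456375 + \left(-27552 + 2500 + 12200\right)} = \sqrt{4456375 - 12852} = \sqrt{4443523}$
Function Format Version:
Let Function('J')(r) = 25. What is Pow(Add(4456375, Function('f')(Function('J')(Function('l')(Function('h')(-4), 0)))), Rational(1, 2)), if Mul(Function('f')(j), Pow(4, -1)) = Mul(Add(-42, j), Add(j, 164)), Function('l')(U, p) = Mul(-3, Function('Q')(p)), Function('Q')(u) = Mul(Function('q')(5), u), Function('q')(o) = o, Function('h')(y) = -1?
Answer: Pow(4443523, Rational(1, 2)) ≈ 2108.0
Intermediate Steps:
Function('Q')(u) = Mul(5, u)
Function('l')(U, p) = Mul(-15, p) (Function('l')(U, p) = Mul(-3, Mul(5, p)) = Mul(-15, p))
Function('f')(j) = Mul(4, Add(-42, j), Add(164, j)) (Function('f')(j) = Mul(4, Mul(Add(-42, j), Add(j, 164))) = Mul(4, Mul(Add(-42, j), Add(164, j))) = Mul(4, Add(-42, j), Add(164, j)))
Pow(Add(4456375, Function('f')(Function('J')(Function('l')(Function('h')(-4), 0)))), Rational(1, 2)) = Pow(Add(4456375, Add(-27552, Mul(4, Pow(25, 2)), Mul(488, 25))), Rational(1, 2)) = Pow(Add(4456375, Add(-27552, Mul(4, 625), 12200)), Rational(1, 2)) = Pow(Add(4456375, Add(-27552, 2500, 12200)), Rational(1, 2)) = Pow(Add(4456375, -12852), Rational(1, 2)) = Pow(4443523, Rational(1, 2))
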